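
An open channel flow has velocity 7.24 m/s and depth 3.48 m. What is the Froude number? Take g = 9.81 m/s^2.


The Froude number is defined as Fr = V / sqrt(g*y).
g*y = 9.81 * 3.48 = 34.1388.
sqrt(g*y) = sqrt(34.1388) = 5.8428.
Fr = 7.24 / 5.8428 = 1.2391.

1.2391


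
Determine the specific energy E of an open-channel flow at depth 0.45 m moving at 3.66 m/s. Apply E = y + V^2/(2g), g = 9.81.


Specific energy E = y + V^2/(2g).
Velocity head = V^2/(2g) = 3.66^2 / (2*9.81) = 13.3956 / 19.62 = 0.6828 m.
E = 0.45 + 0.6828 = 1.1328 m.

1.1328


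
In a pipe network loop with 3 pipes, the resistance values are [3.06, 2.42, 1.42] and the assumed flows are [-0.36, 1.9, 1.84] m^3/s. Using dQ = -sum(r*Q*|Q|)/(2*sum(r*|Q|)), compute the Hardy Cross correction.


Numerator terms (r*Q*|Q|): 3.06*-0.36*|-0.36| = -0.3966; 2.42*1.9*|1.9| = 8.7362; 1.42*1.84*|1.84| = 4.8076.
Sum of numerator = 13.1472.
Denominator terms (r*|Q|): 3.06*|-0.36| = 1.1016; 2.42*|1.9| = 4.598; 1.42*|1.84| = 2.6128.
2 * sum of denominator = 2 * 8.3124 = 16.6248.
dQ = -13.1472 / 16.6248 = -0.7908 m^3/s.

-0.7908


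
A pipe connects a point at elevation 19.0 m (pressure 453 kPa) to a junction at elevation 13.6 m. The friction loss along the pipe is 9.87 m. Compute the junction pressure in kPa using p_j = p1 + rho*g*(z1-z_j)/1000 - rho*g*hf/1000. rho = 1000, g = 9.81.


Junction pressure: p_j = p1 + rho*g*(z1 - z_j)/1000 - rho*g*hf/1000.
Elevation term = 1000*9.81*(19.0 - 13.6)/1000 = 52.974 kPa.
Friction term = 1000*9.81*9.87/1000 = 96.825 kPa.
p_j = 453 + 52.974 - 96.825 = 409.15 kPa.

409.15


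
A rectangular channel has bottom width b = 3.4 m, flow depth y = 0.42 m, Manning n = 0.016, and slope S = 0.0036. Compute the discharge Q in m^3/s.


For a rectangular channel, the cross-sectional area A = b * y = 3.4 * 0.42 = 1.43 m^2.
The wetted perimeter P = b + 2y = 3.4 + 2*0.42 = 4.24 m.
Hydraulic radius R = A/P = 1.43/4.24 = 0.3368 m.
Velocity V = (1/n)*R^(2/3)*S^(1/2) = (1/0.016)*0.3368^(2/3)*0.0036^(1/2) = 1.8153 m/s.
Discharge Q = A * V = 1.43 * 1.8153 = 2.592 m^3/s.

2.592


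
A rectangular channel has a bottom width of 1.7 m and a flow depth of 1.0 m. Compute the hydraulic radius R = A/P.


For a rectangular section:
Flow area A = b * y = 1.7 * 1.0 = 1.7 m^2.
Wetted perimeter P = b + 2y = 1.7 + 2*1.0 = 3.7 m.
Hydraulic radius R = A/P = 1.7 / 3.7 = 0.4595 m.

0.4595


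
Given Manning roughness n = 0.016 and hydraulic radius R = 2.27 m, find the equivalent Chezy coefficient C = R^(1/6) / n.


The Chezy coefficient relates to Manning's n through C = R^(1/6) / n.
R^(1/6) = 2.27^(1/6) = 1.146404.
C = 1.146404 / 0.016 = 71.65 m^(1/2)/s.

71.65


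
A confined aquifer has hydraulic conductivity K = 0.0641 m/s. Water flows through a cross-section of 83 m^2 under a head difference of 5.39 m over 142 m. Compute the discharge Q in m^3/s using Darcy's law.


Darcy's law: Q = K * A * i, where i = dh/L.
Hydraulic gradient i = 5.39 / 142 = 0.037958.
Q = 0.0641 * 83 * 0.037958
  = 0.2019 m^3/s.

0.2019


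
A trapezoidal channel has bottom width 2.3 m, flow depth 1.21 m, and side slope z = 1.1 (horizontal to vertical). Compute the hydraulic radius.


For a trapezoidal section with side slope z:
A = (b + z*y)*y = (2.3 + 1.1*1.21)*1.21 = 4.394 m^2.
P = b + 2*y*sqrt(1 + z^2) = 2.3 + 2*1.21*sqrt(1 + 1.1^2) = 5.898 m.
R = A/P = 4.394 / 5.898 = 0.745 m.

0.745


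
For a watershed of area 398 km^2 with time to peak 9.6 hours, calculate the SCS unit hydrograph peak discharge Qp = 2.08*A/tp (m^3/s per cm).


SCS formula: Qp = 2.08 * A / tp.
Qp = 2.08 * 398 / 9.6
   = 827.84 / 9.6
   = 86.23 m^3/s per cm.

86.23


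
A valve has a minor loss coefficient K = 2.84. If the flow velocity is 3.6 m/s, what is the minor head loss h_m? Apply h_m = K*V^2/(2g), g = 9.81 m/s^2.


Minor loss formula: h_m = K * V^2/(2g).
V^2 = 3.6^2 = 12.96.
V^2/(2g) = 12.96 / 19.62 = 0.6606 m.
h_m = 2.84 * 0.6606 = 1.876 m.

1.876


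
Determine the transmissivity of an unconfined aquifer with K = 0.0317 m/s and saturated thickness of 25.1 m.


Transmissivity is defined as T = K * h.
T = 0.0317 * 25.1
  = 0.7957 m^2/s.

0.7957


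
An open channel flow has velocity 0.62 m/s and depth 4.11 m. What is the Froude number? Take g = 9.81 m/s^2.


The Froude number is defined as Fr = V / sqrt(g*y).
g*y = 9.81 * 4.11 = 40.3191.
sqrt(g*y) = sqrt(40.3191) = 6.3497.
Fr = 0.62 / 6.3497 = 0.0976.

0.0976


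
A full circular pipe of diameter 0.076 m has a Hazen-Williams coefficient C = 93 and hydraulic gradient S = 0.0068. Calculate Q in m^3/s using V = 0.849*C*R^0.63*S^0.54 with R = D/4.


For a full circular pipe, R = D/4 = 0.076/4 = 0.019 m.
V = 0.849 * 93 * 0.019^0.63 * 0.0068^0.54
  = 0.849 * 93 * 0.082341 * 0.067539
  = 0.4391 m/s.
Pipe area A = pi*D^2/4 = pi*0.076^2/4 = 0.0045 m^2.
Q = A * V = 0.0045 * 0.4391 = 0.002 m^3/s.

0.002


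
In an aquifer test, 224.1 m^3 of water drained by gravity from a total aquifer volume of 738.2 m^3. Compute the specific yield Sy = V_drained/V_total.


Specific yield Sy = Volume drained / Total volume.
Sy = 224.1 / 738.2
   = 0.3036.

0.3036


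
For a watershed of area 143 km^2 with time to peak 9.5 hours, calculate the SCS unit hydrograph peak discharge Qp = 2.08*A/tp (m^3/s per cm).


SCS formula: Qp = 2.08 * A / tp.
Qp = 2.08 * 143 / 9.5
   = 297.44 / 9.5
   = 31.31 m^3/s per cm.

31.31


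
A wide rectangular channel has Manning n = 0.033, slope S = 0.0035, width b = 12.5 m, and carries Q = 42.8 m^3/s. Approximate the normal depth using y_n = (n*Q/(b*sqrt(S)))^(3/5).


We use the wide-channel approximation y_n = (n*Q/(b*sqrt(S)))^(3/5).
sqrt(S) = sqrt(0.0035) = 0.059161.
Numerator: n*Q = 0.033 * 42.8 = 1.4124.
Denominator: b*sqrt(S) = 12.5 * 0.059161 = 0.739513.
arg = 1.9099.
y_n = 1.9099^(3/5) = 1.4744 m.

1.4744


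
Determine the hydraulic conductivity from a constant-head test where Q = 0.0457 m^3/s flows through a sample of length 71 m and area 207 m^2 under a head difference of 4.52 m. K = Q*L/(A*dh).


From K = Q*L / (A*dh):
Numerator: Q*L = 0.0457 * 71 = 3.2447.
Denominator: A*dh = 207 * 4.52 = 935.64.
K = 3.2447 / 935.64 = 0.003468 m/s.

0.003468


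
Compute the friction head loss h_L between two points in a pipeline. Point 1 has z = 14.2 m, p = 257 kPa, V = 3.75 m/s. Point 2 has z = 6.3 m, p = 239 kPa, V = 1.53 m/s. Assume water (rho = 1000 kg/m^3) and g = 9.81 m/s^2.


Total head at each section: H = z + p/(rho*g) + V^2/(2g).
H1 = 14.2 + 257*1000/(1000*9.81) + 3.75^2/(2*9.81)
   = 14.2 + 26.198 + 0.7167
   = 41.115 m.
H2 = 6.3 + 239*1000/(1000*9.81) + 1.53^2/(2*9.81)
   = 6.3 + 24.363 + 0.1193
   = 30.782 m.
h_L = H1 - H2 = 41.115 - 30.782 = 10.332 m.

10.332


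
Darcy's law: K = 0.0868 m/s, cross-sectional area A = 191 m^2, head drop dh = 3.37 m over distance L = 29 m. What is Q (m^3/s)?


Darcy's law: Q = K * A * i, where i = dh/L.
Hydraulic gradient i = 3.37 / 29 = 0.116207.
Q = 0.0868 * 191 * 0.116207
  = 1.9266 m^3/s.

1.9266


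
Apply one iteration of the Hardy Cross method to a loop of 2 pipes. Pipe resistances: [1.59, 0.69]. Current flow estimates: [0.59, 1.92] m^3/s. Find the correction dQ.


Numerator terms (r*Q*|Q|): 1.59*0.59*|0.59| = 0.5535; 0.69*1.92*|1.92| = 2.5436.
Sum of numerator = 3.0971.
Denominator terms (r*|Q|): 1.59*|0.59| = 0.9381; 0.69*|1.92| = 1.3248.
2 * sum of denominator = 2 * 2.2629 = 4.5258.
dQ = -3.0971 / 4.5258 = -0.6843 m^3/s.

-0.6843


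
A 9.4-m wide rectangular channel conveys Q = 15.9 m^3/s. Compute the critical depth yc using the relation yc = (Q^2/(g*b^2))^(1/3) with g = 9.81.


Using yc = (Q^2 / (g * b^2))^(1/3):
Q^2 = 15.9^2 = 252.81.
g * b^2 = 9.81 * 9.4^2 = 9.81 * 88.36 = 866.81.
Q^2 / (g*b^2) = 252.81 / 866.81 = 0.2917.
yc = 0.2917^(1/3) = 0.6632 m.

0.6632


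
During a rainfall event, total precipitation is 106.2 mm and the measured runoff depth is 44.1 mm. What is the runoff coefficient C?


The runoff coefficient C = runoff depth / rainfall depth.
C = 44.1 / 106.2
  = 0.4153.

0.4153


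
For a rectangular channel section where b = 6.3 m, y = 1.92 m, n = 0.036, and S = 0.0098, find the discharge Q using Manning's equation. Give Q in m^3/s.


For a rectangular channel, the cross-sectional area A = b * y = 6.3 * 1.92 = 12.1 m^2.
The wetted perimeter P = b + 2y = 6.3 + 2*1.92 = 10.14 m.
Hydraulic radius R = A/P = 12.1/10.14 = 1.1929 m.
Velocity V = (1/n)*R^(2/3)*S^(1/2) = (1/0.036)*1.1929^(2/3)*0.0098^(1/2) = 3.093 m/s.
Discharge Q = A * V = 12.1 * 3.093 = 37.413 m^3/s.

37.413


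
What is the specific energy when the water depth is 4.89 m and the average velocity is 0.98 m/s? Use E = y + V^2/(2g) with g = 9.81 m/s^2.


Specific energy E = y + V^2/(2g).
Velocity head = V^2/(2g) = 0.98^2 / (2*9.81) = 0.9604 / 19.62 = 0.049 m.
E = 4.89 + 0.049 = 4.939 m.

4.939


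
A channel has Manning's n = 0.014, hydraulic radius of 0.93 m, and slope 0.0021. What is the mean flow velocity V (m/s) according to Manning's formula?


Manning's equation gives V = (1/n) * R^(2/3) * S^(1/2).
First, compute R^(2/3) = 0.93^(2/3) = 0.9528.
Next, S^(1/2) = 0.0021^(1/2) = 0.045826.
Then 1/n = 1/0.014 = 71.43.
V = 71.43 * 0.9528 * 0.045826 = 3.1187 m/s.

3.1187


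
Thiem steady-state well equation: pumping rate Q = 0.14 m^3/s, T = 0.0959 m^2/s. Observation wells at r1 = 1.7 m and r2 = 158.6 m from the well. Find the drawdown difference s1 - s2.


Thiem equation: s1 - s2 = Q/(2*pi*T) * ln(r2/r1).
ln(r2/r1) = ln(158.6/1.7) = 4.5358.
Q/(2*pi*T) = 0.14 / (2*pi*0.0959) = 0.14 / 0.6026 = 0.2323.
s1 - s2 = 0.2323 * 4.5358 = 1.0539 m.

1.0539


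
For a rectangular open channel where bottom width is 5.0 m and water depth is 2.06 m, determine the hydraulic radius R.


For a rectangular section:
Flow area A = b * y = 5.0 * 2.06 = 10.3 m^2.
Wetted perimeter P = b + 2y = 5.0 + 2*2.06 = 9.12 m.
Hydraulic radius R = A/P = 10.3 / 9.12 = 1.1294 m.

1.1294


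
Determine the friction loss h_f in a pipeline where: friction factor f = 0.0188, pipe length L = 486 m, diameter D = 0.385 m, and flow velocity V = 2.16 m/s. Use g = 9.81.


Darcy-Weisbach equation: h_f = f * (L/D) * V^2/(2g).
f * L/D = 0.0188 * 486/0.385 = 23.7319.
V^2/(2g) = 2.16^2 / (2*9.81) = 4.6656 / 19.62 = 0.2378 m.
h_f = 23.7319 * 0.2378 = 5.643 m.

5.643


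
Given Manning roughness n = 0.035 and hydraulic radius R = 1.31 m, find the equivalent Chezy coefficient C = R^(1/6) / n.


The Chezy coefficient relates to Manning's n through C = R^(1/6) / n.
R^(1/6) = 1.31^(1/6) = 1.046033.
C = 1.046033 / 0.035 = 29.89 m^(1/2)/s.

29.89


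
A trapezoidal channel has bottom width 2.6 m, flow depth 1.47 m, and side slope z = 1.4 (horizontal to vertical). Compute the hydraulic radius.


For a trapezoidal section with side slope z:
A = (b + z*y)*y = (2.6 + 1.4*1.47)*1.47 = 6.847 m^2.
P = b + 2*y*sqrt(1 + z^2) = 2.6 + 2*1.47*sqrt(1 + 1.4^2) = 7.658 m.
R = A/P = 6.847 / 7.658 = 0.8941 m.

0.8941


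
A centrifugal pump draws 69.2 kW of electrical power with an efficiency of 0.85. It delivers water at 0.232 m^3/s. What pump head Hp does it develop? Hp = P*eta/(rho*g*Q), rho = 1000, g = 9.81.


Pump head formula: Hp = P * eta / (rho * g * Q).
Numerator: P * eta = 69.2 * 1000 * 0.85 = 58820.0 W.
Denominator: rho * g * Q = 1000 * 9.81 * 0.232 = 2275.92.
Hp = 58820.0 / 2275.92 = 25.84 m.

25.84


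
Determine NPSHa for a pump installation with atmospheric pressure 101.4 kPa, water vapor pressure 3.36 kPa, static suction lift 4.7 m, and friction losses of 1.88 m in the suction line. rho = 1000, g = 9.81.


NPSHa = p_atm/(rho*g) - z_s - hf_s - p_vap/(rho*g).
p_atm/(rho*g) = 101.4*1000 / (1000*9.81) = 10.336 m.
p_vap/(rho*g) = 3.36*1000 / (1000*9.81) = 0.343 m.
NPSHa = 10.336 - 4.7 - 1.88 - 0.343
      = 3.41 m.

3.41


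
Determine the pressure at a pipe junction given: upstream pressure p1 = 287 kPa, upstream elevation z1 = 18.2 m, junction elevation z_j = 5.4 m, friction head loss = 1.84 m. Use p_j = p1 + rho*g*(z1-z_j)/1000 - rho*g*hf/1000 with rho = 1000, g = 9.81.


Junction pressure: p_j = p1 + rho*g*(z1 - z_j)/1000 - rho*g*hf/1000.
Elevation term = 1000*9.81*(18.2 - 5.4)/1000 = 125.568 kPa.
Friction term = 1000*9.81*1.84/1000 = 18.05 kPa.
p_j = 287 + 125.568 - 18.05 = 394.52 kPa.

394.52


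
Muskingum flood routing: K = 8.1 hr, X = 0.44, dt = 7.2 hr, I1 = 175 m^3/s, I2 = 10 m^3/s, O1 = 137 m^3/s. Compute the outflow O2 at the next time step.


Muskingum coefficients:
denom = 2*K*(1-X) + dt = 2*8.1*(1-0.44) + 7.2 = 16.272.
C0 = (dt - 2*K*X)/denom = (7.2 - 2*8.1*0.44)/16.272 = 0.0044.
C1 = (dt + 2*K*X)/denom = (7.2 + 2*8.1*0.44)/16.272 = 0.8805.
C2 = (2*K*(1-X) - dt)/denom = 0.115.
O2 = C0*I2 + C1*I1 + C2*O1
   = 0.0044*10 + 0.8805*175 + 0.115*137
   = 169.9 m^3/s.

169.9


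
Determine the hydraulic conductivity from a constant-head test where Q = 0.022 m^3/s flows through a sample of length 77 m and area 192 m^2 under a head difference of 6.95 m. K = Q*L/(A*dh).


From K = Q*L / (A*dh):
Numerator: Q*L = 0.022 * 77 = 1.694.
Denominator: A*dh = 192 * 6.95 = 1334.4.
K = 1.694 / 1334.4 = 0.001269 m/s.

0.001269


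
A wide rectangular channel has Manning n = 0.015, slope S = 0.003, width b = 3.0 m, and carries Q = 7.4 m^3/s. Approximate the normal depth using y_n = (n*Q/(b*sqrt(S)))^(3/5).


We use the wide-channel approximation y_n = (n*Q/(b*sqrt(S)))^(3/5).
sqrt(S) = sqrt(0.003) = 0.054772.
Numerator: n*Q = 0.015 * 7.4 = 0.111.
Denominator: b*sqrt(S) = 3.0 * 0.054772 = 0.164316.
arg = 0.6755.
y_n = 0.6755^(3/5) = 0.7903 m.

0.7903


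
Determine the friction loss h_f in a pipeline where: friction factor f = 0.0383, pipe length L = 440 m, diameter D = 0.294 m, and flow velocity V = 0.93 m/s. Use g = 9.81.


Darcy-Weisbach equation: h_f = f * (L/D) * V^2/(2g).
f * L/D = 0.0383 * 440/0.294 = 57.3197.
V^2/(2g) = 0.93^2 / (2*9.81) = 0.8649 / 19.62 = 0.0441 m.
h_f = 57.3197 * 0.0441 = 2.527 m.

2.527


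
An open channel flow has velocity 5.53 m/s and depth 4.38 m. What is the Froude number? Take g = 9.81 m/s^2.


The Froude number is defined as Fr = V / sqrt(g*y).
g*y = 9.81 * 4.38 = 42.9678.
sqrt(g*y) = sqrt(42.9678) = 6.555.
Fr = 5.53 / 6.555 = 0.8436.

0.8436


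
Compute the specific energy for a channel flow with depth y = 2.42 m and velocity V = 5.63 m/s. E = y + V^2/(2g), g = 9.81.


Specific energy E = y + V^2/(2g).
Velocity head = V^2/(2g) = 5.63^2 / (2*9.81) = 31.6969 / 19.62 = 1.6155 m.
E = 2.42 + 1.6155 = 4.0355 m.

4.0355


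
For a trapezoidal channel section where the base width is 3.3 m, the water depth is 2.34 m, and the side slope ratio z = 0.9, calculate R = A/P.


For a trapezoidal section with side slope z:
A = (b + z*y)*y = (3.3 + 0.9*2.34)*2.34 = 12.65 m^2.
P = b + 2*y*sqrt(1 + z^2) = 3.3 + 2*2.34*sqrt(1 + 0.9^2) = 9.596 m.
R = A/P = 12.65 / 9.596 = 1.3182 m.

1.3182


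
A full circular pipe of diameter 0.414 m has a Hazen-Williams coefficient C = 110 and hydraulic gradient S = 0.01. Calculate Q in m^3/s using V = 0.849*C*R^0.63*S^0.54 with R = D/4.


For a full circular pipe, R = D/4 = 0.414/4 = 0.1035 m.
V = 0.849 * 110 * 0.1035^0.63 * 0.01^0.54
  = 0.849 * 110 * 0.239559 * 0.083176
  = 1.8609 m/s.
Pipe area A = pi*D^2/4 = pi*0.414^2/4 = 0.1346 m^2.
Q = A * V = 0.1346 * 1.8609 = 0.2505 m^3/s.

0.2505


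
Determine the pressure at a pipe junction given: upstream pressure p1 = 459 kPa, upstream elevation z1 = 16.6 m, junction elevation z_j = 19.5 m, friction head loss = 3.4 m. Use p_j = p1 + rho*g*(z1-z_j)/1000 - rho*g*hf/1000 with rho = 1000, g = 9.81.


Junction pressure: p_j = p1 + rho*g*(z1 - z_j)/1000 - rho*g*hf/1000.
Elevation term = 1000*9.81*(16.6 - 19.5)/1000 = -28.449 kPa.
Friction term = 1000*9.81*3.4/1000 = 33.354 kPa.
p_j = 459 + -28.449 - 33.354 = 397.2 kPa.

397.2


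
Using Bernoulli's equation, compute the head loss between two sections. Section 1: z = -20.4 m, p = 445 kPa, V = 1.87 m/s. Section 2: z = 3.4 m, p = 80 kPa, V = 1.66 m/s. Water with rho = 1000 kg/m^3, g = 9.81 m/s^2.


Total head at each section: H = z + p/(rho*g) + V^2/(2g).
H1 = -20.4 + 445*1000/(1000*9.81) + 1.87^2/(2*9.81)
   = -20.4 + 45.362 + 0.1782
   = 25.14 m.
H2 = 3.4 + 80*1000/(1000*9.81) + 1.66^2/(2*9.81)
   = 3.4 + 8.155 + 0.1404
   = 11.695 m.
h_L = H1 - H2 = 25.14 - 11.695 = 13.445 m.

13.445


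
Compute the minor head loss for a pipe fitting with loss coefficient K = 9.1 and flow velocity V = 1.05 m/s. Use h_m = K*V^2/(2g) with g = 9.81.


Minor loss formula: h_m = K * V^2/(2g).
V^2 = 1.05^2 = 1.1025.
V^2/(2g) = 1.1025 / 19.62 = 0.0562 m.
h_m = 9.1 * 0.0562 = 0.5114 m.

0.5114


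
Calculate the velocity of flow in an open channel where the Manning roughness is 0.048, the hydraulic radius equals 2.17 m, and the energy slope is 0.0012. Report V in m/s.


Manning's equation gives V = (1/n) * R^(2/3) * S^(1/2).
First, compute R^(2/3) = 2.17^(2/3) = 1.6761.
Next, S^(1/2) = 0.0012^(1/2) = 0.034641.
Then 1/n = 1/0.048 = 20.83.
V = 20.83 * 1.6761 * 0.034641 = 1.2096 m/s.

1.2096


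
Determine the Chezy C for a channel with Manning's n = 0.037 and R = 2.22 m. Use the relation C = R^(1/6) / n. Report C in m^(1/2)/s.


The Chezy coefficient relates to Manning's n through C = R^(1/6) / n.
R^(1/6) = 2.22^(1/6) = 1.142156.
C = 1.142156 / 0.037 = 30.87 m^(1/2)/s.

30.87


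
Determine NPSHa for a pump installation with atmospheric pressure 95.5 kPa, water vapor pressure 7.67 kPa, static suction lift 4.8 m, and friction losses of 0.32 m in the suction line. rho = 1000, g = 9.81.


NPSHa = p_atm/(rho*g) - z_s - hf_s - p_vap/(rho*g).
p_atm/(rho*g) = 95.5*1000 / (1000*9.81) = 9.735 m.
p_vap/(rho*g) = 7.67*1000 / (1000*9.81) = 0.782 m.
NPSHa = 9.735 - 4.8 - 0.32 - 0.782
      = 3.83 m.

3.83


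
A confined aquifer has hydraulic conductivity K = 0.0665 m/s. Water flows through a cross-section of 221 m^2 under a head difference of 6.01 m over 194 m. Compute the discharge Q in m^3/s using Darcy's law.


Darcy's law: Q = K * A * i, where i = dh/L.
Hydraulic gradient i = 6.01 / 194 = 0.030979.
Q = 0.0665 * 221 * 0.030979
  = 0.4553 m^3/s.

0.4553


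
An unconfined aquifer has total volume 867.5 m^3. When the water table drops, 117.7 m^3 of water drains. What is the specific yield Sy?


Specific yield Sy = Volume drained / Total volume.
Sy = 117.7 / 867.5
   = 0.1357.

0.1357


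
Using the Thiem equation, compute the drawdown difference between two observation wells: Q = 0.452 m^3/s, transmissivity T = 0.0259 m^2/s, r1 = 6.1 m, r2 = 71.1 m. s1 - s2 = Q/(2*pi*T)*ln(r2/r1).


Thiem equation: s1 - s2 = Q/(2*pi*T) * ln(r2/r1).
ln(r2/r1) = ln(71.1/6.1) = 2.4558.
Q/(2*pi*T) = 0.452 / (2*pi*0.0259) = 0.452 / 0.1627 = 2.7775.
s1 - s2 = 2.7775 * 2.4558 = 6.8211 m.

6.8211


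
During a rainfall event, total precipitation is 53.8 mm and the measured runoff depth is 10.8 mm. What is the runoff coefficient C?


The runoff coefficient C = runoff depth / rainfall depth.
C = 10.8 / 53.8
  = 0.2007.

0.2007


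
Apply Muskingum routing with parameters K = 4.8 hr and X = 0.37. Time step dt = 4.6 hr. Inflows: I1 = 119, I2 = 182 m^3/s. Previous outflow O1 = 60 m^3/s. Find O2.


Muskingum coefficients:
denom = 2*K*(1-X) + dt = 2*4.8*(1-0.37) + 4.6 = 10.648.
C0 = (dt - 2*K*X)/denom = (4.6 - 2*4.8*0.37)/10.648 = 0.0984.
C1 = (dt + 2*K*X)/denom = (4.6 + 2*4.8*0.37)/10.648 = 0.7656.
C2 = (2*K*(1-X) - dt)/denom = 0.136.
O2 = C0*I2 + C1*I1 + C2*O1
   = 0.0984*182 + 0.7656*119 + 0.136*60
   = 117.18 m^3/s.

117.18


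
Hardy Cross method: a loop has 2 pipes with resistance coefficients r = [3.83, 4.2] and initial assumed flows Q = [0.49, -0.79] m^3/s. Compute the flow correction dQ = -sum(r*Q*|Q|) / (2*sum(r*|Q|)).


Numerator terms (r*Q*|Q|): 3.83*0.49*|0.49| = 0.9196; 4.2*-0.79*|-0.79| = -2.6212.
Sum of numerator = -1.7016.
Denominator terms (r*|Q|): 3.83*|0.49| = 1.8767; 4.2*|-0.79| = 3.318.
2 * sum of denominator = 2 * 5.1947 = 10.3894.
dQ = --1.7016 / 10.3894 = 0.1638 m^3/s.

0.1638


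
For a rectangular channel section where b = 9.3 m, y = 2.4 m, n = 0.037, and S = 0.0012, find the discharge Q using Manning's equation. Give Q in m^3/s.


For a rectangular channel, the cross-sectional area A = b * y = 9.3 * 2.4 = 22.32 m^2.
The wetted perimeter P = b + 2y = 9.3 + 2*2.4 = 14.1 m.
Hydraulic radius R = A/P = 22.32/14.1 = 1.583 m.
Velocity V = (1/n)*R^(2/3)*S^(1/2) = (1/0.037)*1.583^(2/3)*0.0012^(1/2) = 1.2717 m/s.
Discharge Q = A * V = 22.32 * 1.2717 = 28.384 m^3/s.

28.384


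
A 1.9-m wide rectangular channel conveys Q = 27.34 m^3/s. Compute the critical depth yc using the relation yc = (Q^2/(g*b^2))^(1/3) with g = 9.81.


Using yc = (Q^2 / (g * b^2))^(1/3):
Q^2 = 27.34^2 = 747.48.
g * b^2 = 9.81 * 1.9^2 = 9.81 * 3.61 = 35.41.
Q^2 / (g*b^2) = 747.48 / 35.41 = 21.1093.
yc = 21.1093^(1/3) = 2.7636 m.

2.7636


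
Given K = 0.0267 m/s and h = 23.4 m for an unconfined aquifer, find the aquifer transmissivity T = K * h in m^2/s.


Transmissivity is defined as T = K * h.
T = 0.0267 * 23.4
  = 0.6248 m^2/s.

0.6248


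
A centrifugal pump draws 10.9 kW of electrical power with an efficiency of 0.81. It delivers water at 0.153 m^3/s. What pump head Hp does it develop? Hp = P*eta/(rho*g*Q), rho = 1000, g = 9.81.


Pump head formula: Hp = P * eta / (rho * g * Q).
Numerator: P * eta = 10.9 * 1000 * 0.81 = 8829.0 W.
Denominator: rho * g * Q = 1000 * 9.81 * 0.153 = 1500.93.
Hp = 8829.0 / 1500.93 = 5.88 m.

5.88


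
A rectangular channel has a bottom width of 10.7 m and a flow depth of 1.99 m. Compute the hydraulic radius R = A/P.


For a rectangular section:
Flow area A = b * y = 10.7 * 1.99 = 21.29 m^2.
Wetted perimeter P = b + 2y = 10.7 + 2*1.99 = 14.68 m.
Hydraulic radius R = A/P = 21.29 / 14.68 = 1.4505 m.

1.4505


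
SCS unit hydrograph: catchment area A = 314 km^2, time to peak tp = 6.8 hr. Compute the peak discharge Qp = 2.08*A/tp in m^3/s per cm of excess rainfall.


SCS formula: Qp = 2.08 * A / tp.
Qp = 2.08 * 314 / 6.8
   = 653.12 / 6.8
   = 96.05 m^3/s per cm.

96.05


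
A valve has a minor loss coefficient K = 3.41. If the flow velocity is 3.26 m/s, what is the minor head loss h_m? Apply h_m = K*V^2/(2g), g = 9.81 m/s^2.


Minor loss formula: h_m = K * V^2/(2g).
V^2 = 3.26^2 = 10.6276.
V^2/(2g) = 10.6276 / 19.62 = 0.5417 m.
h_m = 3.41 * 0.5417 = 1.8471 m.

1.8471


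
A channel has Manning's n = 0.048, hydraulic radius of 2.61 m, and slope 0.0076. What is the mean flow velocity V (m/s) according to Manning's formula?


Manning's equation gives V = (1/n) * R^(2/3) * S^(1/2).
First, compute R^(2/3) = 2.61^(2/3) = 1.8957.
Next, S^(1/2) = 0.0076^(1/2) = 0.087178.
Then 1/n = 1/0.048 = 20.83.
V = 20.83 * 1.8957 * 0.087178 = 3.4429 m/s.

3.4429


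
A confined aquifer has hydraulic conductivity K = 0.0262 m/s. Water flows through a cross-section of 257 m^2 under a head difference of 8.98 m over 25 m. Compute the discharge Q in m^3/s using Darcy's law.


Darcy's law: Q = K * A * i, where i = dh/L.
Hydraulic gradient i = 8.98 / 25 = 0.3592.
Q = 0.0262 * 257 * 0.3592
  = 2.4186 m^3/s.

2.4186


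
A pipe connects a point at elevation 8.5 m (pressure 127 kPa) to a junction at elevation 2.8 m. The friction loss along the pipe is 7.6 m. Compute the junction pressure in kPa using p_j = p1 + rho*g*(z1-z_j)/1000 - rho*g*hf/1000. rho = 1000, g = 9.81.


Junction pressure: p_j = p1 + rho*g*(z1 - z_j)/1000 - rho*g*hf/1000.
Elevation term = 1000*9.81*(8.5 - 2.8)/1000 = 55.917 kPa.
Friction term = 1000*9.81*7.6/1000 = 74.556 kPa.
p_j = 127 + 55.917 - 74.556 = 108.36 kPa.

108.36


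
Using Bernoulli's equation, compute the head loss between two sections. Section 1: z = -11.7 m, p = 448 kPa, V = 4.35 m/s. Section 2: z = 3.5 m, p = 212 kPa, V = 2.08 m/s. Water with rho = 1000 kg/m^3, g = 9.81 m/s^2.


Total head at each section: H = z + p/(rho*g) + V^2/(2g).
H1 = -11.7 + 448*1000/(1000*9.81) + 4.35^2/(2*9.81)
   = -11.7 + 45.668 + 0.9644
   = 34.932 m.
H2 = 3.5 + 212*1000/(1000*9.81) + 2.08^2/(2*9.81)
   = 3.5 + 21.611 + 0.2205
   = 25.331 m.
h_L = H1 - H2 = 34.932 - 25.331 = 9.601 m.

9.601


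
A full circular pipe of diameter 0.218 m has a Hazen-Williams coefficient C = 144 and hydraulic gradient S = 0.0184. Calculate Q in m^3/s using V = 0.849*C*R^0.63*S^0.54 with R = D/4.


For a full circular pipe, R = D/4 = 0.218/4 = 0.0545 m.
V = 0.849 * 144 * 0.0545^0.63 * 0.0184^0.54
  = 0.849 * 144 * 0.15993 * 0.115612
  = 2.2605 m/s.
Pipe area A = pi*D^2/4 = pi*0.218^2/4 = 0.0373 m^2.
Q = A * V = 0.0373 * 2.2605 = 0.0844 m^3/s.

0.0844


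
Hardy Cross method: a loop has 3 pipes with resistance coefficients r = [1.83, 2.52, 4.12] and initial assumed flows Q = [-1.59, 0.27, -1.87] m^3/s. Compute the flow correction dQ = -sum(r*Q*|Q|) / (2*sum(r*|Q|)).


Numerator terms (r*Q*|Q|): 1.83*-1.59*|-1.59| = -4.6264; 2.52*0.27*|0.27| = 0.1837; 4.12*-1.87*|-1.87| = -14.4072.
Sum of numerator = -18.8499.
Denominator terms (r*|Q|): 1.83*|-1.59| = 2.9097; 2.52*|0.27| = 0.6804; 4.12*|-1.87| = 7.7044.
2 * sum of denominator = 2 * 11.2945 = 22.589.
dQ = --18.8499 / 22.589 = 0.8345 m^3/s.

0.8345


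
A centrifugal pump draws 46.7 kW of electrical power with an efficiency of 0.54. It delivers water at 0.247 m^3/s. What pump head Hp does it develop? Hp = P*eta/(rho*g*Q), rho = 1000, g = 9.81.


Pump head formula: Hp = P * eta / (rho * g * Q).
Numerator: P * eta = 46.7 * 1000 * 0.54 = 25218.0 W.
Denominator: rho * g * Q = 1000 * 9.81 * 0.247 = 2423.07.
Hp = 25218.0 / 2423.07 = 10.41 m.

10.41


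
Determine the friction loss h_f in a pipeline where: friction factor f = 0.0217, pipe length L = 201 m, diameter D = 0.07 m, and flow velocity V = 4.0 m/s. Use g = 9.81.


Darcy-Weisbach equation: h_f = f * (L/D) * V^2/(2g).
f * L/D = 0.0217 * 201/0.07 = 62.31.
V^2/(2g) = 4.0^2 / (2*9.81) = 16.0 / 19.62 = 0.8155 m.
h_f = 62.31 * 0.8155 = 50.813 m.

50.813


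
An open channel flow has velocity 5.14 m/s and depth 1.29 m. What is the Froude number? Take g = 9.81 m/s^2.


The Froude number is defined as Fr = V / sqrt(g*y).
g*y = 9.81 * 1.29 = 12.6549.
sqrt(g*y) = sqrt(12.6549) = 3.5574.
Fr = 5.14 / 3.5574 = 1.4449.

1.4449


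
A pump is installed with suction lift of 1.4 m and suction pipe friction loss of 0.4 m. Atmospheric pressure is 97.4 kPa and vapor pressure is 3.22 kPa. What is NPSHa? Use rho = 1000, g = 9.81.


NPSHa = p_atm/(rho*g) - z_s - hf_s - p_vap/(rho*g).
p_atm/(rho*g) = 97.4*1000 / (1000*9.81) = 9.929 m.
p_vap/(rho*g) = 3.22*1000 / (1000*9.81) = 0.328 m.
NPSHa = 9.929 - 1.4 - 0.4 - 0.328
      = 7.8 m.

7.8


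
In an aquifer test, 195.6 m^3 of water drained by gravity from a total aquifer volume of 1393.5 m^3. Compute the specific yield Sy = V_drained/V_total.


Specific yield Sy = Volume drained / Total volume.
Sy = 195.6 / 1393.5
   = 0.1404.

0.1404


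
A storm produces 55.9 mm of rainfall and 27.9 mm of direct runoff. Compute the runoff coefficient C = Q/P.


The runoff coefficient C = runoff depth / rainfall depth.
C = 27.9 / 55.9
  = 0.4991.

0.4991


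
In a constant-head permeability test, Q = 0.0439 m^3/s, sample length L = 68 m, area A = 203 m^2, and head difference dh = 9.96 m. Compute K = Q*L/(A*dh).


From K = Q*L / (A*dh):
Numerator: Q*L = 0.0439 * 68 = 2.9852.
Denominator: A*dh = 203 * 9.96 = 2021.88.
K = 2.9852 / 2021.88 = 0.001476 m/s.

0.001476


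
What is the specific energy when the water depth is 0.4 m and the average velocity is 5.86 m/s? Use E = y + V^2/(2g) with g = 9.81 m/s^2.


Specific energy E = y + V^2/(2g).
Velocity head = V^2/(2g) = 5.86^2 / (2*9.81) = 34.3396 / 19.62 = 1.7502 m.
E = 0.4 + 1.7502 = 2.1502 m.

2.1502


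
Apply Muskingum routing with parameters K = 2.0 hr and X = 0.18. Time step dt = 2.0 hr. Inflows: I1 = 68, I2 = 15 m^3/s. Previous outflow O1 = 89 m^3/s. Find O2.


Muskingum coefficients:
denom = 2*K*(1-X) + dt = 2*2.0*(1-0.18) + 2.0 = 5.28.
C0 = (dt - 2*K*X)/denom = (2.0 - 2*2.0*0.18)/5.28 = 0.2424.
C1 = (dt + 2*K*X)/denom = (2.0 + 2*2.0*0.18)/5.28 = 0.5152.
C2 = (2*K*(1-X) - dt)/denom = 0.2424.
O2 = C0*I2 + C1*I1 + C2*O1
   = 0.2424*15 + 0.5152*68 + 0.2424*89
   = 60.24 m^3/s.

60.24


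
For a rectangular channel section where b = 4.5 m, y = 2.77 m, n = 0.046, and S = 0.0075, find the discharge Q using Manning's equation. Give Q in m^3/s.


For a rectangular channel, the cross-sectional area A = b * y = 4.5 * 2.77 = 12.46 m^2.
The wetted perimeter P = b + 2y = 4.5 + 2*2.77 = 10.04 m.
Hydraulic radius R = A/P = 12.46/10.04 = 1.2415 m.
Velocity V = (1/n)*R^(2/3)*S^(1/2) = (1/0.046)*1.2415^(2/3)*0.0075^(1/2) = 2.1748 m/s.
Discharge Q = A * V = 12.46 * 2.1748 = 27.108 m^3/s.

27.108


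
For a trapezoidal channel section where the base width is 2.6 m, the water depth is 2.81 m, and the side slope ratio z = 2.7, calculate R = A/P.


For a trapezoidal section with side slope z:
A = (b + z*y)*y = (2.6 + 2.7*2.81)*2.81 = 28.625 m^2.
P = b + 2*y*sqrt(1 + z^2) = 2.6 + 2*2.81*sqrt(1 + 2.7^2) = 18.781 m.
R = A/P = 28.625 / 18.781 = 1.5241 m.

1.5241


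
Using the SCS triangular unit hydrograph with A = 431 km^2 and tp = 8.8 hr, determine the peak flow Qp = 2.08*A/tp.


SCS formula: Qp = 2.08 * A / tp.
Qp = 2.08 * 431 / 8.8
   = 896.48 / 8.8
   = 101.87 m^3/s per cm.

101.87


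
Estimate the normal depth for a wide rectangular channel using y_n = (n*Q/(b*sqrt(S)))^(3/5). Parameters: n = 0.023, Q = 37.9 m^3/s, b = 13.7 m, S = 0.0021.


We use the wide-channel approximation y_n = (n*Q/(b*sqrt(S)))^(3/5).
sqrt(S) = sqrt(0.0021) = 0.045826.
Numerator: n*Q = 0.023 * 37.9 = 0.8717.
Denominator: b*sqrt(S) = 13.7 * 0.045826 = 0.627816.
arg = 1.3885.
y_n = 1.3885^(3/5) = 1.2176 m.

1.2176


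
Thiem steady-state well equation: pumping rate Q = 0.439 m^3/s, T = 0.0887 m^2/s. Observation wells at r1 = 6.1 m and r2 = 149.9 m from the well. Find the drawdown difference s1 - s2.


Thiem equation: s1 - s2 = Q/(2*pi*T) * ln(r2/r1).
ln(r2/r1) = ln(149.9/6.1) = 3.2017.
Q/(2*pi*T) = 0.439 / (2*pi*0.0887) = 0.439 / 0.5573 = 0.7877.
s1 - s2 = 0.7877 * 3.2017 = 2.522 m.

2.522


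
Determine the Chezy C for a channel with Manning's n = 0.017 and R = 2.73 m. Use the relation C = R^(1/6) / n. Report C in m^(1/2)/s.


The Chezy coefficient relates to Manning's n through C = R^(1/6) / n.
R^(1/6) = 2.73^(1/6) = 1.182208.
C = 1.182208 / 0.017 = 69.54 m^(1/2)/s.

69.54


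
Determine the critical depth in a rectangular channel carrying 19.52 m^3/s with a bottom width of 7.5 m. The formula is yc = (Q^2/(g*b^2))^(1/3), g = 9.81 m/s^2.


Using yc = (Q^2 / (g * b^2))^(1/3):
Q^2 = 19.52^2 = 381.03.
g * b^2 = 9.81 * 7.5^2 = 9.81 * 56.25 = 551.81.
Q^2 / (g*b^2) = 381.03 / 551.81 = 0.6905.
yc = 0.6905^(1/3) = 0.8839 m.

0.8839


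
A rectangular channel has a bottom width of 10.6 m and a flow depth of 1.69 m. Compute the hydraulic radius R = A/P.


For a rectangular section:
Flow area A = b * y = 10.6 * 1.69 = 17.91 m^2.
Wetted perimeter P = b + 2y = 10.6 + 2*1.69 = 13.98 m.
Hydraulic radius R = A/P = 17.91 / 13.98 = 1.2814 m.

1.2814


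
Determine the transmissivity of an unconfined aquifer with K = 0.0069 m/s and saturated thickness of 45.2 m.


Transmissivity is defined as T = K * h.
T = 0.0069 * 45.2
  = 0.3119 m^2/s.

0.3119


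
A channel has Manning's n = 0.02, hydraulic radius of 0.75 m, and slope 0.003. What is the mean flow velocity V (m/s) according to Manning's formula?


Manning's equation gives V = (1/n) * R^(2/3) * S^(1/2).
First, compute R^(2/3) = 0.75^(2/3) = 0.8255.
Next, S^(1/2) = 0.003^(1/2) = 0.054772.
Then 1/n = 1/0.02 = 50.0.
V = 50.0 * 0.8255 * 0.054772 = 2.2607 m/s.

2.2607


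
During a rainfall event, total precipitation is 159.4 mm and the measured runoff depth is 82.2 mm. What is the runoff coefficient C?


The runoff coefficient C = runoff depth / rainfall depth.
C = 82.2 / 159.4
  = 0.5157.

0.5157


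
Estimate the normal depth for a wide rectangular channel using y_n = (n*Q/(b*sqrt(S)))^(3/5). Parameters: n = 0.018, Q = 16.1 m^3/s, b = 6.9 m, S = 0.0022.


We use the wide-channel approximation y_n = (n*Q/(b*sqrt(S)))^(3/5).
sqrt(S) = sqrt(0.0022) = 0.046904.
Numerator: n*Q = 0.018 * 16.1 = 0.2898.
Denominator: b*sqrt(S) = 6.9 * 0.046904 = 0.323638.
arg = 0.8954.
y_n = 0.8954^(3/5) = 0.9359 m.

0.9359


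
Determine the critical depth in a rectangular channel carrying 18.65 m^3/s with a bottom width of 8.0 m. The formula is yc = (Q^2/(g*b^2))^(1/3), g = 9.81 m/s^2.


Using yc = (Q^2 / (g * b^2))^(1/3):
Q^2 = 18.65^2 = 347.82.
g * b^2 = 9.81 * 8.0^2 = 9.81 * 64.0 = 627.84.
Q^2 / (g*b^2) = 347.82 / 627.84 = 0.554.
yc = 0.554^(1/3) = 0.8213 m.

0.8213


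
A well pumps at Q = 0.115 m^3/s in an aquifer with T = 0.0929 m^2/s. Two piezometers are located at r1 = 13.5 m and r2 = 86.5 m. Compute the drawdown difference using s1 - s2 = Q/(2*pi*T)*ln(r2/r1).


Thiem equation: s1 - s2 = Q/(2*pi*T) * ln(r2/r1).
ln(r2/r1) = ln(86.5/13.5) = 1.8575.
Q/(2*pi*T) = 0.115 / (2*pi*0.0929) = 0.115 / 0.5837 = 0.197.
s1 - s2 = 0.197 * 1.8575 = 0.3659 m.

0.3659


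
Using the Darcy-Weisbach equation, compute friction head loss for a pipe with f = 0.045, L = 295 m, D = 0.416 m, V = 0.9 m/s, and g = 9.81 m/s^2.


Darcy-Weisbach equation: h_f = f * (L/D) * V^2/(2g).
f * L/D = 0.045 * 295/0.416 = 31.9111.
V^2/(2g) = 0.9^2 / (2*9.81) = 0.81 / 19.62 = 0.0413 m.
h_f = 31.9111 * 0.0413 = 1.317 m.

1.317


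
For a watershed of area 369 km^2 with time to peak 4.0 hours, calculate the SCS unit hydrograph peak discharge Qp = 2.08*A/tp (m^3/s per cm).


SCS formula: Qp = 2.08 * A / tp.
Qp = 2.08 * 369 / 4.0
   = 767.52 / 4.0
   = 191.88 m^3/s per cm.

191.88


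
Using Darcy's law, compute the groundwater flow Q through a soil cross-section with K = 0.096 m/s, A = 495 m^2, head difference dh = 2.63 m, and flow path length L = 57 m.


Darcy's law: Q = K * A * i, where i = dh/L.
Hydraulic gradient i = 2.63 / 57 = 0.04614.
Q = 0.096 * 495 * 0.04614
  = 2.1926 m^3/s.

2.1926


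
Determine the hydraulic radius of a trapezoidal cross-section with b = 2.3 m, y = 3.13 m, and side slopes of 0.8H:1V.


For a trapezoidal section with side slope z:
A = (b + z*y)*y = (2.3 + 0.8*3.13)*3.13 = 15.037 m^2.
P = b + 2*y*sqrt(1 + z^2) = 2.3 + 2*3.13*sqrt(1 + 0.8^2) = 10.317 m.
R = A/P = 15.037 / 10.317 = 1.4575 m.

1.4575


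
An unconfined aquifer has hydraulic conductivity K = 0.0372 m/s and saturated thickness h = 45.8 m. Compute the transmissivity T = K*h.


Transmissivity is defined as T = K * h.
T = 0.0372 * 45.8
  = 1.7038 m^2/s.

1.7038


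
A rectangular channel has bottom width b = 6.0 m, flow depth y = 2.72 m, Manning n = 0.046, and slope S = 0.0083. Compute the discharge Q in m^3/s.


For a rectangular channel, the cross-sectional area A = b * y = 6.0 * 2.72 = 16.32 m^2.
The wetted perimeter P = b + 2y = 6.0 + 2*2.72 = 11.44 m.
Hydraulic radius R = A/P = 16.32/11.44 = 1.4266 m.
Velocity V = (1/n)*R^(2/3)*S^(1/2) = (1/0.046)*1.4266^(2/3)*0.0083^(1/2) = 2.5098 m/s.
Discharge Q = A * V = 16.32 * 2.5098 = 40.96 m^3/s.

40.96


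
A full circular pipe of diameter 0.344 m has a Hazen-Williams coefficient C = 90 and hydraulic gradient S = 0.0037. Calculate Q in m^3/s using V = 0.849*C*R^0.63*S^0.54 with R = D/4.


For a full circular pipe, R = D/4 = 0.344/4 = 0.086 m.
V = 0.849 * 90 * 0.086^0.63 * 0.0037^0.54
  = 0.849 * 90 * 0.213174 * 0.048622
  = 0.792 m/s.
Pipe area A = pi*D^2/4 = pi*0.344^2/4 = 0.0929 m^2.
Q = A * V = 0.0929 * 0.792 = 0.0736 m^3/s.

0.0736


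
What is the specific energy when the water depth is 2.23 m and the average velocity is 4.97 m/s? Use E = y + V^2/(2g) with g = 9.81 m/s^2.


Specific energy E = y + V^2/(2g).
Velocity head = V^2/(2g) = 4.97^2 / (2*9.81) = 24.7009 / 19.62 = 1.259 m.
E = 2.23 + 1.259 = 3.489 m.

3.489


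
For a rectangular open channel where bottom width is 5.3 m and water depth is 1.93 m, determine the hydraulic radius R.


For a rectangular section:
Flow area A = b * y = 5.3 * 1.93 = 10.23 m^2.
Wetted perimeter P = b + 2y = 5.3 + 2*1.93 = 9.16 m.
Hydraulic radius R = A/P = 10.23 / 9.16 = 1.1167 m.

1.1167


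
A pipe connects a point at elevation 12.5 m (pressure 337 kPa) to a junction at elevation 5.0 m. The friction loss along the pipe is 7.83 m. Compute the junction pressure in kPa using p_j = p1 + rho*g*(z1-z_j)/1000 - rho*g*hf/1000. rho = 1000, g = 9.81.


Junction pressure: p_j = p1 + rho*g*(z1 - z_j)/1000 - rho*g*hf/1000.
Elevation term = 1000*9.81*(12.5 - 5.0)/1000 = 73.575 kPa.
Friction term = 1000*9.81*7.83/1000 = 76.812 kPa.
p_j = 337 + 73.575 - 76.812 = 333.76 kPa.

333.76


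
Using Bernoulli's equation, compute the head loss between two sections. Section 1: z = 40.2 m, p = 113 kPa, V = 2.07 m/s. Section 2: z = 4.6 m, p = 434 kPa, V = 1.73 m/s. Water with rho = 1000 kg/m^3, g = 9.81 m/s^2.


Total head at each section: H = z + p/(rho*g) + V^2/(2g).
H1 = 40.2 + 113*1000/(1000*9.81) + 2.07^2/(2*9.81)
   = 40.2 + 11.519 + 0.2184
   = 51.937 m.
H2 = 4.6 + 434*1000/(1000*9.81) + 1.73^2/(2*9.81)
   = 4.6 + 44.241 + 0.1525
   = 48.993 m.
h_L = H1 - H2 = 51.937 - 48.993 = 2.944 m.

2.944


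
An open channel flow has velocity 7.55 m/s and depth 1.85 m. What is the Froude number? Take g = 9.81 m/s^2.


The Froude number is defined as Fr = V / sqrt(g*y).
g*y = 9.81 * 1.85 = 18.1485.
sqrt(g*y) = sqrt(18.1485) = 4.2601.
Fr = 7.55 / 4.2601 = 1.7723.

1.7723


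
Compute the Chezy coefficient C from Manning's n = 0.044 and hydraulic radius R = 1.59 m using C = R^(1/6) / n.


The Chezy coefficient relates to Manning's n through C = R^(1/6) / n.
R^(1/6) = 1.59^(1/6) = 1.080354.
C = 1.080354 / 0.044 = 24.55 m^(1/2)/s.

24.55


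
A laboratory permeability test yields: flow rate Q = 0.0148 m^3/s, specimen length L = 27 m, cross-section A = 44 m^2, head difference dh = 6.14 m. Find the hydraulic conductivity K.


From K = Q*L / (A*dh):
Numerator: Q*L = 0.0148 * 27 = 0.3996.
Denominator: A*dh = 44 * 6.14 = 270.16.
K = 0.3996 / 270.16 = 0.001479 m/s.

0.001479


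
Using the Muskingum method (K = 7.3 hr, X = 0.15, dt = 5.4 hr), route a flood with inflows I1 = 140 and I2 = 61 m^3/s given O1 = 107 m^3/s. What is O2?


Muskingum coefficients:
denom = 2*K*(1-X) + dt = 2*7.3*(1-0.15) + 5.4 = 17.81.
C0 = (dt - 2*K*X)/denom = (5.4 - 2*7.3*0.15)/17.81 = 0.1802.
C1 = (dt + 2*K*X)/denom = (5.4 + 2*7.3*0.15)/17.81 = 0.4262.
C2 = (2*K*(1-X) - dt)/denom = 0.3936.
O2 = C0*I2 + C1*I1 + C2*O1
   = 0.1802*61 + 0.4262*140 + 0.3936*107
   = 112.77 m^3/s.

112.77


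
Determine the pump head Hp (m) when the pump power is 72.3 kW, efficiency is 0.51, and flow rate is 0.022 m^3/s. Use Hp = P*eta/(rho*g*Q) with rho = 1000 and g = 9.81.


Pump head formula: Hp = P * eta / (rho * g * Q).
Numerator: P * eta = 72.3 * 1000 * 0.51 = 36873.0 W.
Denominator: rho * g * Q = 1000 * 9.81 * 0.022 = 215.82.
Hp = 36873.0 / 215.82 = 170.85 m.

170.85


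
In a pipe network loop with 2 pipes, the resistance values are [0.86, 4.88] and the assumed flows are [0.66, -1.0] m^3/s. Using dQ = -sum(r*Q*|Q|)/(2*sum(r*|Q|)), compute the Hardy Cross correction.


Numerator terms (r*Q*|Q|): 0.86*0.66*|0.66| = 0.3746; 4.88*-1.0*|-1.0| = -4.88.
Sum of numerator = -4.5054.
Denominator terms (r*|Q|): 0.86*|0.66| = 0.5676; 4.88*|-1.0| = 4.88.
2 * sum of denominator = 2 * 5.4476 = 10.8952.
dQ = --4.5054 / 10.8952 = 0.4135 m^3/s.

0.4135


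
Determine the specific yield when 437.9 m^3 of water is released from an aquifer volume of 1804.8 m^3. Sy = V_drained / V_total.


Specific yield Sy = Volume drained / Total volume.
Sy = 437.9 / 1804.8
   = 0.2426.

0.2426


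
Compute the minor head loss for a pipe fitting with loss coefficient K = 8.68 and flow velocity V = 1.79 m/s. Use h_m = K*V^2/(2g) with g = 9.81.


Minor loss formula: h_m = K * V^2/(2g).
V^2 = 1.79^2 = 3.2041.
V^2/(2g) = 3.2041 / 19.62 = 0.1633 m.
h_m = 8.68 * 0.1633 = 1.4175 m.

1.4175


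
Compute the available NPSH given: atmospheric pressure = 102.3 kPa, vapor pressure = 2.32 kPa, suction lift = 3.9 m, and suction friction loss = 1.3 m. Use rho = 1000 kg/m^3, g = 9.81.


NPSHa = p_atm/(rho*g) - z_s - hf_s - p_vap/(rho*g).
p_atm/(rho*g) = 102.3*1000 / (1000*9.81) = 10.428 m.
p_vap/(rho*g) = 2.32*1000 / (1000*9.81) = 0.236 m.
NPSHa = 10.428 - 3.9 - 1.3 - 0.236
      = 4.99 m.

4.99
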